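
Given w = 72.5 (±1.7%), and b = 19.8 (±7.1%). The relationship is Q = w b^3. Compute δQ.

Since Q is a product/quotient, work with relative uncertainties:
  (1·δw/w)² = (1×0.0170)² = 0.000289;  (3·δb/b)² = (3×0.0710)² = 0.0454
δQ/Q = √(0.0457) = 0.214
Q = 5.63e+05, so δQ = 0.214 × 5.63e+05 = 1.2e+05.

1.2e+05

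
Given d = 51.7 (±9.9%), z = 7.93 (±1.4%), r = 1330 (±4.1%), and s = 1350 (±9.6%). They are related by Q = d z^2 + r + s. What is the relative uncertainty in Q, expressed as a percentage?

6.12%

Let p = d·z^2 = 3250. δp/p = √((1·δd/d)² + (2·δz/z)²) = √(0.00980 + 0.000784) = 0.103, so δp = 334.
Q = p + r + s: δQ = √(δp² + δr² + δs²) = √(1.12e+05 + 2970 + 16800) = 363
Q = 5930, so δQ/Q = 363/5930 = 0.0612.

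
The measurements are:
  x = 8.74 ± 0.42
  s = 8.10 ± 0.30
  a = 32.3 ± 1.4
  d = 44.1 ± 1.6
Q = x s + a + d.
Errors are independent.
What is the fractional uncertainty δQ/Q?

0.0326

Let p = x·s = 70.8. δp/p = √((1·δx/x)² + (1·δs/s)²) = √(0.00231 + 0.00137) = 0.0607, so δp = 4.30.
Q = p + a + d: δQ = √(δp² + δa² + δd²) = √(18.4 + 1.96 + 2.56) = 4.79
Q = 147, so δQ/Q = 4.79/147 = 0.0326.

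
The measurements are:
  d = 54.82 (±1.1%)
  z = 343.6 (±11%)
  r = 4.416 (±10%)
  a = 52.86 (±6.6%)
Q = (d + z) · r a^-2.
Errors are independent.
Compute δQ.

Let u = d + z = 398.4. δu = √(δd² + δz²) = √(0.364 + 1430) = 37.8, so δu/u = 0.0949.
Q is then a monomial in u, r, a:
δQ/Q = √((δu/u)² + (1·δr/r)² + (-2·δa/a)²) = √(0.00900 + 0.0100 + 0.0174) = 0.191
Q = 0.6297, so δQ = 0.191 × 0.6297 = 0.120.

0.120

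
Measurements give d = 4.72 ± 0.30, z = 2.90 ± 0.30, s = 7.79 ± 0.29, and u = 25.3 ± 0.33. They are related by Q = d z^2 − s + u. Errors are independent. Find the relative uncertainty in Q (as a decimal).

Let p = d·z^2 = 39.7. δp/p = √((1·δd/d)² + (2·δz/z)²) = √(0.00404 + 0.0428) = 0.216, so δp = 8.59.
Q = p − s + u: δQ = √(δp² + δs² + δu²) = √(73.8 + 0.0841 + 0.109) = 8.60
Q = 57.2, so δQ/Q = 8.60/57.2 = 0.150.

0.150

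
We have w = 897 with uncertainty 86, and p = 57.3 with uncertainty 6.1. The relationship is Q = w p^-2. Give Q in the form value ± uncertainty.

0.273 ± 0.0638

Since Q is a product/quotient, work with relative uncertainties:
  (1·δw/w)² = (1×0.0959)² = 0.00919;  (-2·δp/p)² = (-2×0.106)² = 0.0453
δQ/Q = √(0.0545) = 0.234
Q = 0.273, so δQ = 0.234 × 0.273 = 0.0638.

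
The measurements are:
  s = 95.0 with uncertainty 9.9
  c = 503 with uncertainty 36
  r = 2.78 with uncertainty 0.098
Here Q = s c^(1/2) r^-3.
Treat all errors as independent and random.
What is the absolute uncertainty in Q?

15.1

Products/powers → add relative errors in quadrature, weighted by exponent:
  (1·δs/s)² = (1×0.104)² = 0.0109;  (½·δc/c)² = (0.5×0.0716)² = 0.00128;  (-3·δr/r)² = (-3×0.0353)² = 0.0112
δQ/Q = √(0.0233) = 0.153
Q = 99.2, so δQ = 0.153 × 99.2 = 15.1.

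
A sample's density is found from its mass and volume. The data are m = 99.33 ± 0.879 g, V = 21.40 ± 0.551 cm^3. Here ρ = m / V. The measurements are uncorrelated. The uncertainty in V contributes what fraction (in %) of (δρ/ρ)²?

(δρ/ρ)² = (1·δm/m)² + (-1·δV/V)²
  m term: (1×0.00885)² = 7.83e-05
  V term: (-1×0.0257)² = 0.000663
Total = 0.000741. Share from V = 0.000663/0.000741 = 0.894.

89.4%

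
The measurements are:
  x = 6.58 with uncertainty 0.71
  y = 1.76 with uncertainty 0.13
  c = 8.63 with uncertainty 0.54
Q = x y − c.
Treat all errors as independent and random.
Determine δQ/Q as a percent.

Let p = x·y = 11.6. δp/p = √((1·δx/x)² + (1·δy/y)²) = √(0.0116 + 0.00546) = 0.131, so δp = 1.51.
Q = p − c: δQ = √(δp² + δc²) = √(2.29 + 0.292) = 1.61
Q = 2.95, so δQ/Q = 1.61/2.95 = 0.545.

54.5%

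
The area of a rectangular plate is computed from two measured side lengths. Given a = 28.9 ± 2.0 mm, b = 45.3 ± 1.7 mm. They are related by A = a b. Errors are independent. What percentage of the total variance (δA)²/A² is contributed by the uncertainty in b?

22.7%

(δA/A)² = (1·δa/a)² + (1·δb/b)²
  a term: (1×0.0692)² = 0.00479
  b term: (1×0.0375)² = 0.00141
Total = 0.00620. Share from b = 0.00141/0.00620 = 0.227.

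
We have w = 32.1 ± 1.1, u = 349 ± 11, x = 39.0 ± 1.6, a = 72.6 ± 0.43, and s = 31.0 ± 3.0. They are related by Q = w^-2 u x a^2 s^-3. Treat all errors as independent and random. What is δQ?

0.708

Each factor contributes (exponent × relative error)² to (δQ/Q)²:
  (-2·δw/w)² = (-2×0.0343)² = 0.00470;  (1·δu/u)² = (1×0.0315)² = 0.000993;  (1·δx/x)² = (1×0.0410)² = 0.00168;  (2·δa/a)² = (2×0.00592)² = 0.000140;  (-3·δs/s)² = (-3×0.0968)² = 0.0843
δQ/Q = √(0.0918) = 0.303
Q = 2.34, so δQ = 0.303 × 2.34 = 0.708.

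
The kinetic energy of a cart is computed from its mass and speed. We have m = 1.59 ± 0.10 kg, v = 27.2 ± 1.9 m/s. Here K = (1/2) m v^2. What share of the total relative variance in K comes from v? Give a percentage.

83.1%

(δK/K)² = (1·δm/m)² + (2·δv/v)²
  m term: (1×0.0629)² = 0.00396
  v term: (2×0.0699)² = 0.0195
Total = 0.0235. Share from v = 0.0195/0.0235 = 0.831.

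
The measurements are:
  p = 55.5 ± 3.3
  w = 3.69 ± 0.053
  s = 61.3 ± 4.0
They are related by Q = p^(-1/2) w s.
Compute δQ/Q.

Products/powers → add relative errors in quadrature, weighted by exponent:
  (−½·δp/p)² = (-0.5×0.0595)² = 0.000884;  (1·δw/w)² = (1×0.0144)² = 0.000206;  (1·δs/s)² = (1×0.0653)² = 0.00426
δQ/Q = √(0.00535) = 0.0731

0.0731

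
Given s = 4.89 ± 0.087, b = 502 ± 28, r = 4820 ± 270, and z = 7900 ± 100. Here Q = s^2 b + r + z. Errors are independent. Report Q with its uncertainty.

Let p = s^2·b = 12000. δp/p = √((2·δs/s)² + (1·δb/b)²) = √(0.00127 + 0.00311) = 0.0662, so δp = 794.
Q = p + r + z: δQ = √(δp² + δr² + δz²) = √(6.31e+05 + 72900 + 10000) = 845
Q = 24700.

24700 ± 845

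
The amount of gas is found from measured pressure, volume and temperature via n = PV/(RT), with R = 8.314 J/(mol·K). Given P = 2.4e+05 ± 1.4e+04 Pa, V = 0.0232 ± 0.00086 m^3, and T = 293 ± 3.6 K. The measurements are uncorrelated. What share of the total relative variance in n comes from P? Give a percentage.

(δn/n)² = (1·δP/P)² + (1·δV/V)² + (-1·δT/T)²
  P term: (1×0.0583)² = 0.00340
  V term: (1×0.0371)² = 0.00137
  T term: (-1×0.0123)² = 0.000151
Total = 0.00493. Share from P = 0.00340/0.00493 = 0.691.

69.1%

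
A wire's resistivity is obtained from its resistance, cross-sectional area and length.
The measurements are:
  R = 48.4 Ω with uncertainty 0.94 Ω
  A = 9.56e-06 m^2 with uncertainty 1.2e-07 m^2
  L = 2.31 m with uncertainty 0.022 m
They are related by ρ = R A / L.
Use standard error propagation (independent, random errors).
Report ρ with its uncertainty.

(2.00 ± 0.0501) × 10^-4 Ω·m

Relative error in a monomial: (δρ/ρ)² = Σ (nᵢ · δxᵢ/xᵢ)².
  (1·δR/R)² = (1×0.0194)² = 0.000377;  (1·δA/A)² = (1×0.0126)² = 0.000158;  (-1·δL/L)² = (-1×0.00952)² = 9.07e-05
δρ/ρ = √(0.000625) = 0.0250
ρ = 0.000200 Ω·m, so δρ = 0.0250 × 0.000200 = 5.01e-06 Ω·m.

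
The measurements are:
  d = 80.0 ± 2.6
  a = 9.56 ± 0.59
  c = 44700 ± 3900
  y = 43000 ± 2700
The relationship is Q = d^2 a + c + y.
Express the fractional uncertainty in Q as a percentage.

Let p = d^2·a = 61200. δp/p = √((2·δd/d)² + (1·δa/a)²) = √(0.00423 + 0.00381) = 0.0896, so δp = 5480.
Q = p + c + y: δQ = √(δp² + δc² + δy²) = √(3.01e+07 + 1.52e+07 + 7.29e+06) = 7250
Q = 1.49e+05, so δQ/Q = 7250/1.49e+05 = 0.0487.

4.87%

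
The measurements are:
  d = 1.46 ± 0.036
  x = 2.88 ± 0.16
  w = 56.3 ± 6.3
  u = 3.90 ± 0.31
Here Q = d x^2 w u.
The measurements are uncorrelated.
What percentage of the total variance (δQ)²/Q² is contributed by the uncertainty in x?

38.8%

(δQ/Q)² = (1·δd/d)² + (2·δx/x)² + (1·δw/w)² + (1·δu/u)²
  d term: (1×0.0247)² = 0.000608
  x term: (2×0.0556)² = 0.0123
  w term: (1×0.112)² = 0.0125
  u term: (1×0.0795)² = 0.00632
Total = 0.0318. Share from x = 0.0123/0.0318 = 0.388.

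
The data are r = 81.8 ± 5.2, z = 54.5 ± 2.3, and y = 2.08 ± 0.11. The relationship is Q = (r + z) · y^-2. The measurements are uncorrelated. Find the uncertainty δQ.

Let u = r + z = 136. δu = √(δr² + δz²) = √(27.0 + 5.29) = 5.69, so δu/u = 0.0417.
Q is then a monomial in u, y:
δQ/Q = √((δu/u)² + (-2·δy/y)²) = √(0.00174 + 0.0112) = 0.114
Q = 31.5, so δQ = 0.114 × 31.5 = 3.58.

3.58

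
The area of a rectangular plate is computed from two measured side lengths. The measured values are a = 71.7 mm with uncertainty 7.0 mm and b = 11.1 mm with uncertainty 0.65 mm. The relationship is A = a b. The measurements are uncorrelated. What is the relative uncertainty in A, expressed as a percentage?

11.4%

Since A is a product/quotient, work with relative uncertainties:
  (1·δa/a)² = (1×0.0976)² = 0.00953;  (1·δb/b)² = (1×0.0586)² = 0.00343
δA/A = √(0.0130) = 0.114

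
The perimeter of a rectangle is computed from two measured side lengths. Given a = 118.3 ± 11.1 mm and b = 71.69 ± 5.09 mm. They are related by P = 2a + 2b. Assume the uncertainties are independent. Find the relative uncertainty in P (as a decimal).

0.0643

Each term contributes (cᵢ δxᵢ)² to (δP)²:
  (2·δa)² = 493;  (2·δb)² = 104
δP = √(596) = 24.4 mm
P = 380.0 mm, so δP/P = 24.4/380.0 = 0.0643.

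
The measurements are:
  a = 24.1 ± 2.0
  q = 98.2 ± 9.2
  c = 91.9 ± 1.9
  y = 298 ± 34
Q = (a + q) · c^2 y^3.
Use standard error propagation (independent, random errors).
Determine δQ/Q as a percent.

35.3%

Let u = a + q = 122. δu = √(δa² + δq²) = √(4.00 + 84.6) = 9.41, so δu/u = 0.0770.
Q is then a monomial in u, c, y:
δQ/Q = √((δu/u)² + (2·δc/c)² + (3·δy/y)²) = √(0.00593 + 0.00171 + 0.117) = 0.353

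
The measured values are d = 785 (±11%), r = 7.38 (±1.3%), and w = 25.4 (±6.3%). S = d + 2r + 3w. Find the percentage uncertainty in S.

Absolute uncertainties add in quadrature for a linear combination:
  (δd)² = 7460;  (2·δr)² = 0.0368;  (3·δw)² = 23.0
δS = √(7480) = 86.5
S = 876, so δS/S = 86.5/876 = 0.0987.

9.87%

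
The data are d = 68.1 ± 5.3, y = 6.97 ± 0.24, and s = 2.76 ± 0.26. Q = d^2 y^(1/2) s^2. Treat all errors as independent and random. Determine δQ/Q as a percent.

Q is a product of powers, so relative uncertainties combine in quadrature:
  (2·δd/d)² = (2×0.0778)² = 0.0242;  (½·δy/y)² = (0.5×0.0344)² = 0.000296;  (2·δs/s)² = (2×0.0942)² = 0.0355
δQ/Q = √(0.0600) = 0.245

24.5%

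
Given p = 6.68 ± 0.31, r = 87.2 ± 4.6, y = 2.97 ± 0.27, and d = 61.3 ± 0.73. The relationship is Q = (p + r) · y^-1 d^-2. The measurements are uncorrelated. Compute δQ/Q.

Let u = p + r = 93.9. δu = √(δp² + δr²) = √(0.0961 + 21.2) = 4.61, so δu/u = 0.0491.
Q is then a monomial in u, y, d:
δQ/Q = √((δu/u)² + (-1·δy/y)² + (-2·δd/d)²) = √(0.00241 + 0.00826 + 0.000567) = 0.106

0.106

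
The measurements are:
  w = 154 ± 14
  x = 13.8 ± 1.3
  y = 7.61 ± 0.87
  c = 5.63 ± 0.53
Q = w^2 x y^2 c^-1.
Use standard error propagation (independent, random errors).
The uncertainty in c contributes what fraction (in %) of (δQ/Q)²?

8.60%

(δQ/Q)² = (2·δw/w)² + (1·δx/x)² + (2·δy/y)² + (-1·δc/c)²
  w term: (2×0.0909)² = 0.0331
  x term: (1×0.0942)² = 0.00887
  y term: (2×0.114)² = 0.0523
  c term: (-1×0.0941)² = 0.00886
Total = 0.103. Share from c = 0.00886/0.103 = 0.0860.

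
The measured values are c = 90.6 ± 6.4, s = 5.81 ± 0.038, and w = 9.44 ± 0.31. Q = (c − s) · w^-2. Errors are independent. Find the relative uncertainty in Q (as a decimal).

0.100

Let u = c − s = 84.8. δu = √(δc² + δs²) = √(41.0 + 0.00144) = 6.40, so δu/u = 0.0755.
Q is then a monomial in u, w:
δQ/Q = √((δu/u)² + (-2·δw/w)²) = √(0.00570 + 0.00431) = 0.100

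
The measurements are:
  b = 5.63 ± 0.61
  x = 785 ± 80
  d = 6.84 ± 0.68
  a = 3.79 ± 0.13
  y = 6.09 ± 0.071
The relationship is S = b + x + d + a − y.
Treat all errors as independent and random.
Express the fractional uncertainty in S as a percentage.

10.1%

S is a linear combination, so absolute uncertainties add in quadrature:
  (δb)² = 0.372;  (δx)² = 6400;  (δd)² = 0.462;  (δa)² = 0.0169;  (δy)² = 0.00504
δS = √(6400) = 80.0
S = 795, so δS/S = 80.0/795 = 0.101.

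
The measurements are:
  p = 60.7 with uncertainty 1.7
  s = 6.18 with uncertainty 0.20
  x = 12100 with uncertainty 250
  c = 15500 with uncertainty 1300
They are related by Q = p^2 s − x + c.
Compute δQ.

Let w = p^2·s = 22800. δw/w = √((2·δp/p)² + (1·δs/s)²) = √(0.00314 + 0.00105) = 0.0647, so δw = 1470.
Q = w − x + c: δQ = √(δw² + δx² + δc²) = √(2.17e+06 + 62500 + 1.69e+06) = 1980

1980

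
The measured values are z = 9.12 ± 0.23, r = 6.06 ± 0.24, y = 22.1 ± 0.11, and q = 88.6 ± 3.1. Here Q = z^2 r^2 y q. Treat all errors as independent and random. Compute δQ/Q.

0.100

Relative error in a monomial: (δQ/Q)² = Σ (nᵢ · δxᵢ/xᵢ)².
  (2·δz/z)² = (2×0.0252)² = 0.00254;  (2·δr/r)² = (2×0.0396)² = 0.00627;  (1·δy/y)² = (1×0.00498)² = 2.48e-05;  (1·δq/q)² = (1×0.0350)² = 0.00122
δQ/Q = √(0.0101) = 0.100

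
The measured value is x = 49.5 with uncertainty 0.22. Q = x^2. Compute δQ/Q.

0.00889

Q is a product of powers, so relative uncertainties combine in quadrature:
  (2·δx/x)² = (2×0.00444)² = 7.9e-05
δQ/Q = √(7.9e-05) = 0.00889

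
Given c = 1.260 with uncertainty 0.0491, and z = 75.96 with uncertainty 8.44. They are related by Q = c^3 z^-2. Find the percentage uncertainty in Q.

25.1%

Q is a product of powers, so relative uncertainties combine in quadrature:
  (3·δc/c)² = (3×0.0390)² = 0.0137;  (-2·δz/z)² = (-2×0.111)² = 0.0494
δQ/Q = √(0.0630) = 0.251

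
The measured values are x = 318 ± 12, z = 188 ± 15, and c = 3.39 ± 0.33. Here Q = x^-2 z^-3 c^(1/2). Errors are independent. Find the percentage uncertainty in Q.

Q is a product of powers, so relative uncertainties combine in quadrature:
  (-2·δx/x)² = (-2×0.0377)² = 0.00570;  (-3·δz/z)² = (-3×0.0798)² = 0.0573;  (½·δc/c)² = (0.5×0.0973)² = 0.00237
δQ/Q = √(0.0654) = 0.256

25.6%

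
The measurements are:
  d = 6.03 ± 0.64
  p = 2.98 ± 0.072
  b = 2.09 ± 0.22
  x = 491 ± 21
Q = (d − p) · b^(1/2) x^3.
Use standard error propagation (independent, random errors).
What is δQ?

1.32e+08

Let u = d − p = 3.05. δu = √(δd² + δp²) = √(0.410 + 0.00518) = 0.644, so δu/u = 0.211.
Q is then a monomial in u, b, x:
δQ/Q = √((δu/u)² + (½·δb/b)² + (3·δx/x)²) = √(0.0446 + 0.00277 + 0.0165) = 0.253
Q = 5.22e+08, so δQ = 0.253 × 5.22e+08 = 1.32e+08.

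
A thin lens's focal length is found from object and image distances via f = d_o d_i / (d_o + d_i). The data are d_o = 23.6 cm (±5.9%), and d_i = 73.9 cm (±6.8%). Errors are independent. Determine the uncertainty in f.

∂f/∂d_o = (d_i/(d_o+d_i))² = 0.574;  ∂f/∂d_i = (d_o/(d_o+d_i))² = 0.0586
δf = √((∂f/∂d_o · δd_o)² + (∂f/∂d_i · δd_i)²) = √(0.640 + 0.0867) = 0.852 cm

0.852 cm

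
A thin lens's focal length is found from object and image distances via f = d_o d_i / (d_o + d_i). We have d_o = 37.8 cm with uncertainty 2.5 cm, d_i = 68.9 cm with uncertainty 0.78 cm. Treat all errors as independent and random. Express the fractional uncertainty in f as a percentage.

4.29%

∂f/∂d_o = (d_i/(d_o+d_i))² = 0.417;  ∂f/∂d_i = (d_o/(d_o+d_i))² = 0.126
δf = √((∂f/∂d_o · δd_o)² + (∂f/∂d_i · δd_i)²) = √(1.09 + 0.00958) = 1.05 cm
f = 24.4 cm, so δf/f = 1.05/24.4 = 0.0429.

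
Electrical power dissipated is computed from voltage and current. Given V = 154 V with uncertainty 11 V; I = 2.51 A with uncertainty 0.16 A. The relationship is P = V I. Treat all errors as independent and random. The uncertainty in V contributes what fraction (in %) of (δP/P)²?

(δP/P)² = (1·δV/V)² + (1·δI/I)²
  V term: (1×0.0714)² = 0.00510
  I term: (1×0.0637)² = 0.00406
Total = 0.00917. Share from V = 0.00510/0.00917 = 0.557.

55.7%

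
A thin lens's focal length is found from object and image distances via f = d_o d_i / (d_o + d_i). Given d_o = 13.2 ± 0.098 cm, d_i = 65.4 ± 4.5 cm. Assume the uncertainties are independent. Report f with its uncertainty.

∂f/∂d_o = (d_i/(d_o+d_i))² = 0.692;  ∂f/∂d_i = (d_o/(d_o+d_i))² = 0.0282
δf = √((∂f/∂d_o · δd_o)² + (∂f/∂d_i · δd_i)²) = √(0.00460 + 0.0161) = 0.144 cm
f = 11.0 cm.

11.0 ± 0.144 cm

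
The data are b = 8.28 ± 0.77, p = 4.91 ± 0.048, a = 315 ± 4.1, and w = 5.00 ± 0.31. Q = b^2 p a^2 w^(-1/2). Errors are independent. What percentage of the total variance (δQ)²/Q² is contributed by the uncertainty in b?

(δQ/Q)² = (2·δb/b)² + (1·δp/p)² + (2·δa/a)² + (−½·δw/w)²
  b term: (2×0.0930)² = 0.0346
  p term: (1×0.00978)² = 9.56e-05
  a term: (2×0.0130)² = 0.000678
  w term: (-0.5×0.0620)² = 0.000961
Total = 0.0363. Share from b = 0.0346/0.0363 = 0.952.

95.2%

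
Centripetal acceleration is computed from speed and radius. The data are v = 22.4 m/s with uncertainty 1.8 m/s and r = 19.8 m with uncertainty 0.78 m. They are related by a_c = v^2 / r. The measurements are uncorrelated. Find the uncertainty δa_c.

For a monomial a_c ∝ v^2, r^-1, fractional errors add in quadrature:
  (2·δv/v)² = (2×0.0804)² = 0.0258;  (-1·δr/r)² = (-1×0.0394)² = 0.00155
δa_c/a_c = √(0.0274) = 0.165
a_c = 25.3 m/s^2, so δa_c = 0.165 × 25.3 = 4.19 m/s^2.

4.19 m/s^2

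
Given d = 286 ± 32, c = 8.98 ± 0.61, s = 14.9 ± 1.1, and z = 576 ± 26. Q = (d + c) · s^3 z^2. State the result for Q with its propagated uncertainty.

Let u = d + c = 295. δu = √(δd² + δc²) = √(1020 + 0.372) = 32.0, so δu/u = 0.109.
Q is then a monomial in u, s, z:
δQ/Q = √((δu/u)² + (3·δs/s)² + (2·δz/z)²) = √(0.0118 + 0.0491 + 0.00815) = 0.263
Q = 3.24e+11, so δQ = 0.263 × 3.24e+11 = 8.5e+10.

(3.24 ± 0.850) × 10^11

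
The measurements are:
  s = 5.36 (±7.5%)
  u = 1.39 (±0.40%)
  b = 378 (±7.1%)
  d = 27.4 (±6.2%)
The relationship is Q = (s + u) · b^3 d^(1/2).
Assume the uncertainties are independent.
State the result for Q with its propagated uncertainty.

(1.91 ± 0.426) × 10^9

Let w = s + u = 6.75. δw = √(δs² + δu²) = √(0.162 + 3.09e-05) = 0.402, so δw/w = 0.0596.
Q is then a monomial in w, b, d:
δQ/Q = √((δw/w)² + (3·δb/b)² + (½·δd/d)²) = √(0.00355 + 0.0454 + 0.000961) = 0.223
Q = 1.91e+09, so δQ = 0.223 × 1.91e+09 = 4.26e+08.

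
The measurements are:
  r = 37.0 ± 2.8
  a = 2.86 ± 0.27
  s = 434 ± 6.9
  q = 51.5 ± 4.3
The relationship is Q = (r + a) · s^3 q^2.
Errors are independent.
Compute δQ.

Let u = r + a = 39.9. δu = √(δr² + δa²) = √(7.84 + 0.0729) = 2.81, so δu/u = 0.0706.
Q is then a monomial in u, s, q:
δQ/Q = √((δu/u)² + (3·δs/s)² + (2·δq/q)²) = √(0.00498 + 0.00227 + 0.0279) = 0.187
Q = 8.64e+12, so δQ = 0.187 × 8.64e+12 = 1.62e+12.

1.62e+12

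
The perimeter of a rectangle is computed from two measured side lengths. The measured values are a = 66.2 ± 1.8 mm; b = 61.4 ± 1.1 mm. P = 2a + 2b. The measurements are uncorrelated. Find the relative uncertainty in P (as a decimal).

Absolute uncertainties add in quadrature for a linear combination:
  (2·δa)² = 13.0;  (2·δb)² = 4.84
δP = √(17.8) = 4.22 mm
P = 255 mm, so δP/P = 4.22/255 = 0.0165.

0.0165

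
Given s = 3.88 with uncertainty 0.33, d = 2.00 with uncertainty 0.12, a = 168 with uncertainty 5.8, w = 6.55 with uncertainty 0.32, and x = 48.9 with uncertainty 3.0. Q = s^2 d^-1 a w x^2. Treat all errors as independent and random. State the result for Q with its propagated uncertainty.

(1.98 ± 0.448) × 10^7

Since Q is a product/quotient, work with relative uncertainties:
  (2·δs/s)² = (2×0.0851)² = 0.0289;  (-1·δd/d)² = (-1×0.0600)² = 0.00360;  (1·δa/a)² = (1×0.0345)² = 0.00119;  (1·δw/w)² = (1×0.0489)² = 0.00239;  (2·δx/x)² = (2×0.0613)² = 0.0151
δQ/Q = √(0.0512) = 0.226
Q = 1.98e+07, so δQ = 0.226 × 1.98e+07 = 4.48e+06.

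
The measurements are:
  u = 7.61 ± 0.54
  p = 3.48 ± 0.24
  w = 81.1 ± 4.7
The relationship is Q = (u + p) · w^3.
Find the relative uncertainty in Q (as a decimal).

0.182

Let h = u + p = 11.1. δh = √(δu² + δp²) = √(0.292 + 0.0576) = 0.591, so δh/h = 0.0533.
Q is then a monomial in h, w:
δQ/Q = √((δh/h)² + (3·δw/w)²) = √(0.00284 + 0.0302) = 0.182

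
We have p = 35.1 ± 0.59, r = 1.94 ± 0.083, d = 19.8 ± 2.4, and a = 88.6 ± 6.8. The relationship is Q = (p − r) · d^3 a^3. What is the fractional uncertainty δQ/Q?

0.431

Let u = p − r = 33.2. δu = √(δp² + δr²) = √(0.348 + 0.00689) = 0.596, so δu/u = 0.0180.
Q is then a monomial in u, d, a:
δQ/Q = √((δu/u)² + (3·δd/d)² + (3·δa/a)²) = √(0.000323 + 0.132 + 0.0530) = 0.431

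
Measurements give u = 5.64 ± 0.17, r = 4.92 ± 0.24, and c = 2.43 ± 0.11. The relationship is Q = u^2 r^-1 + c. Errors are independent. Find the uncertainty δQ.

0.513

Let p = u^2·r^-1 = 6.47. δp/p = √((2·δu/u)² + (-1·δr/r)²) = √(0.00363 + 0.00238) = 0.0775, so δp = 0.501.
Q = p + c: δQ = √(δp² + δc²) = √(0.251 + 0.0121) = 0.513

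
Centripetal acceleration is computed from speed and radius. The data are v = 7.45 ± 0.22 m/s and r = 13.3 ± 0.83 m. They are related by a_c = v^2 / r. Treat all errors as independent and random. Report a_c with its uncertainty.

Relative error in a monomial: (δa_c/a_c)² = Σ (nᵢ · δxᵢ/xᵢ)².
  (2·δv/v)² = (2×0.0295)² = 0.00349;  (-1·δr/r)² = (-1×0.0624)² = 0.00389
δa_c/a_c = √(0.00738) = 0.0859
a_c = 4.17 m/s^2, so δa_c = 0.0859 × 4.17 = 0.359 m/s^2.

4.17 ± 0.359 m/s^2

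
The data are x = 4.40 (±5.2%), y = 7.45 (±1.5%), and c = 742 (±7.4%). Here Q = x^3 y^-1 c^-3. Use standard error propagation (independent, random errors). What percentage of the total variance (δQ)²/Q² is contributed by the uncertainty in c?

66.7%

(δQ/Q)² = (3·δx/x)² + (-1·δy/y)² + (-3·δc/c)²
  x term: (3×0.0520)² = 0.0243
  y term: (-1×0.0150)² = 0.000225
  c term: (-3×0.0740)² = 0.0493
Total = 0.0738. Share from c = 0.0493/0.0738 = 0.667.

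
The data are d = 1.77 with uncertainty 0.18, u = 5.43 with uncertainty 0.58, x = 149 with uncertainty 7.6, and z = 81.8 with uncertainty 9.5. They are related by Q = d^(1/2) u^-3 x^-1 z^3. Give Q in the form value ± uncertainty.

30.5 ± 14.6

Relative error in a monomial: (δQ/Q)² = Σ (nᵢ · δxᵢ/xᵢ)².
  (½·δd/d)² = (0.5×0.102)² = 0.00259;  (-3·δu/u)² = (-3×0.107)² = 0.103;  (-1·δx/x)² = (-1×0.0510)² = 0.00260;  (3·δz/z)² = (3×0.116)² = 0.121
δQ/Q = √(0.229) = 0.479
Q = 30.5, so δQ = 0.479 × 30.5 = 14.6.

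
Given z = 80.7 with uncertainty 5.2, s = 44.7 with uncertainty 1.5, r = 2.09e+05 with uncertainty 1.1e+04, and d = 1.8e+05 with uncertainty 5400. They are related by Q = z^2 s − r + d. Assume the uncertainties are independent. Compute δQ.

Let p = z^2·s = 2.91e+05. δp/p = √((2·δz/z)² + (1·δs/s)²) = √(0.0166 + 0.00113) = 0.133, so δp = 38800.
Q = p − r + d: δQ = √(δp² + δr² + δd²) = √(1.5e+09 + 1.21e+08 + 2.92e+07) = 40700

40700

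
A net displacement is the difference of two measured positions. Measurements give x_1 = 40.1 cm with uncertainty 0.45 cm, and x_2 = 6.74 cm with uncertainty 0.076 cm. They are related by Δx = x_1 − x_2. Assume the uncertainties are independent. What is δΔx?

Each term contributes (cᵢ δxᵢ)² to (δΔx)²:
  (δx_1)² = 0.203;  (δx_2)² = 0.00578
δΔx = √(0.208) = 0.456 cm

0.456 cm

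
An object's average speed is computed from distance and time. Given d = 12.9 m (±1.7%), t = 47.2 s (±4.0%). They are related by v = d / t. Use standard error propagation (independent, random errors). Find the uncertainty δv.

0.0119 m/s

Products/powers → add relative errors in quadrature, weighted by exponent:
  (1·δd/d)² = (1×0.0170)² = 0.000289;  (-1·δt/t)² = (-1×0.0400)² = 0.00160
δv/v = √(0.00189) = 0.0435
v = 0.273 m/s, so δv = 0.0435 × 0.273 = 0.0119 m/s.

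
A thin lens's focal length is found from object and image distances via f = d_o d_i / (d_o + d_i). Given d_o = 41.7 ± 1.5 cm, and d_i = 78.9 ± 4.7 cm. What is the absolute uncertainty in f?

∂f/∂d_o = (d_i/(d_o+d_i))² = 0.428;  ∂f/∂d_i = (d_o/(d_o+d_i))² = 0.120
δf = √((∂f/∂d_o · δd_o)² + (∂f/∂d_i · δd_i)²) = √(0.412 + 0.316) = 0.853 cm

0.853 cm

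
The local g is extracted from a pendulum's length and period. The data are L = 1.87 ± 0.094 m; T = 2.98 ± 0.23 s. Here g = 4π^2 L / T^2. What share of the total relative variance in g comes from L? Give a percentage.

9.59%

(δg/g)² = (1·δL/L)² + (-2·δT/T)²
  L term: (1×0.0503)² = 0.00253
  T term: (-2×0.0772)² = 0.0238
Total = 0.0264. Share from L = 0.00253/0.0264 = 0.0959.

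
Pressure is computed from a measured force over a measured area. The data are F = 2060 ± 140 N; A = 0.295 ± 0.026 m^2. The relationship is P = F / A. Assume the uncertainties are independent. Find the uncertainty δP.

777 Pa

For a monomial P ∝ F, A^-1, fractional errors add in quadrature:
  (1·δF/F)² = (1×0.0680)² = 0.00462;  (-1·δA/A)² = (-1×0.0881)² = 0.00777
δP/P = √(0.0124) = 0.111
P = 6980 Pa, so δP = 0.111 × 6980 = 777 Pa.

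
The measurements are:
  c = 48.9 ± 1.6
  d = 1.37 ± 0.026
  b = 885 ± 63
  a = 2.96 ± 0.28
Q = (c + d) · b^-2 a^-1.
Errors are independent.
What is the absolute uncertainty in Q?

Let u = c + d = 50.3. δu = √(δc² + δd²) = √(2.56 + 0.000676) = 1.60, so δu/u = 0.0318.
Q is then a monomial in u, b, a:
δQ/Q = √((δu/u)² + (-2·δb/b)² + (-1·δa/a)²) = √(0.00101 + 0.0203 + 0.00895) = 0.174
Q = 2.17e-05, so δQ = 0.174 × 2.17e-05 = 3.77e-06.

3.77e-06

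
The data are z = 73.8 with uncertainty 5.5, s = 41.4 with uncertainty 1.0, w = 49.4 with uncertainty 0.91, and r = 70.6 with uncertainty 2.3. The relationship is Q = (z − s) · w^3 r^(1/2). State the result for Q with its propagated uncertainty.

Let u = z − s = 32.4. δu = √(δz² + δs²) = √(30.2 + 1.00) = 5.59, so δu/u = 0.173.
Q is then a monomial in u, w, r:
δQ/Q = √((δu/u)² + (3·δw/w)² + (½·δr/r)²) = √(0.0298 + 0.00305 + 0.000265) = 0.182
Q = 3.28e+07, so δQ = 0.182 × 3.28e+07 = 5.97e+06.

(3.28 ± 0.597) × 10^7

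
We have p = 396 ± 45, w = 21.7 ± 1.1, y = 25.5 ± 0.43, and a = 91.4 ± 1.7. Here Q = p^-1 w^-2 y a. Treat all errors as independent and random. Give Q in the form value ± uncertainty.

Products/powers → add relative errors in quadrature, weighted by exponent:
  (-1·δp/p)² = (-1×0.114)² = 0.0129;  (-2·δw/w)² = (-2×0.0507)² = 0.0103;  (1·δy/y)² = (1×0.0169)² = 0.000284;  (1·δa/a)² = (1×0.0186)² = 0.000346
δQ/Q = √(0.0238) = 0.154
Q = 0.0125, so δQ = 0.154 × 0.0125 = 0.00193.

0.0125 ± 0.00193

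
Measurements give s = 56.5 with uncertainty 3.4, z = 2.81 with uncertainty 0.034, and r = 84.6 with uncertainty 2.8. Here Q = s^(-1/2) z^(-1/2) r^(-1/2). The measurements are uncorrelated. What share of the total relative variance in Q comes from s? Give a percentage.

(δQ/Q)² = (−½·δs/s)² + (−½·δz/z)² + (−½·δr/r)²
  s term: (-0.5×0.0602)² = 0.000905
  z term: (-0.5×0.0121)² = 3.66e-05
  r term: (-0.5×0.0331)² = 0.000274
Total = 0.00122. Share from s = 0.000905/0.00122 = 0.745.

74.5%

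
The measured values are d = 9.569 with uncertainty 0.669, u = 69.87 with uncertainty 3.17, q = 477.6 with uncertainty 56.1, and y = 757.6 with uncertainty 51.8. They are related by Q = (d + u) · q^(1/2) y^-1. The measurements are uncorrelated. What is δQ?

Let w = d + u = 79.44. δw = √(δd² + δu²) = √(0.448 + 10.0) = 3.24, so δw/w = 0.0408.
Q is then a monomial in w, q, y:
δQ/Q = √((δw/w)² + (½·δq/q)² + (-1·δy/y)²) = √(0.00166 + 0.00345 + 0.00467) = 0.0989
Q = 2.292, so δQ = 0.0989 × 2.292 = 0.227.

0.227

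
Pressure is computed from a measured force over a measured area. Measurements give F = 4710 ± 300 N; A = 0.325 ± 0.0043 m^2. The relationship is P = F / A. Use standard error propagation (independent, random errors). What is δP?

943 Pa

Relative error in a monomial: (δP/P)² = Σ (nᵢ · δxᵢ/xᵢ)².
  (1·δF/F)² = (1×0.0637)² = 0.00406;  (-1·δA/A)² = (-1×0.0132)² = 0.000175
δP/P = √(0.00423) = 0.0651
P = 14500 Pa, so δP = 0.0651 × 14500 = 943 Pa.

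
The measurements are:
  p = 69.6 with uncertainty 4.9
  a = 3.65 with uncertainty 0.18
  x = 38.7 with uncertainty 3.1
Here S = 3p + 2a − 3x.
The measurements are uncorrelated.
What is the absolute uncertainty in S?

Absolute uncertainties add in quadrature for a linear combination:
  (3·δp)² = 216;  (2·δa)² = 0.130;  (3·δx)² = 86.5
δS = √(303) = 17.4

17.4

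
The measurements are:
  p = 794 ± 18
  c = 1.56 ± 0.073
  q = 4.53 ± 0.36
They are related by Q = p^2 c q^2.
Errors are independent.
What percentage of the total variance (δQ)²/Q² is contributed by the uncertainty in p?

6.97%

(δQ/Q)² = (2·δp/p)² + (1·δc/c)² + (2·δq/q)²
  p term: (2×0.0227)² = 0.00206
  c term: (1×0.0468)² = 0.00219
  q term: (2×0.0795)² = 0.0253
Total = 0.0295. Share from p = 0.00206/0.0295 = 0.0697.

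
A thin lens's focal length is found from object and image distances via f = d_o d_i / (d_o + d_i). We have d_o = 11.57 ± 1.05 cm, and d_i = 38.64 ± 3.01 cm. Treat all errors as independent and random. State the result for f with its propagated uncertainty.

8.904 ± 0.642 cm

∂f/∂d_o = (d_i/(d_o+d_i))² = 0.592;  ∂f/∂d_i = (d_o/(d_o+d_i))² = 0.0531
δf = √((∂f/∂d_o · δd_o)² + (∂f/∂d_i · δd_i)²) = √(0.387 + 0.0255) = 0.642 cm
f = 8.904 cm.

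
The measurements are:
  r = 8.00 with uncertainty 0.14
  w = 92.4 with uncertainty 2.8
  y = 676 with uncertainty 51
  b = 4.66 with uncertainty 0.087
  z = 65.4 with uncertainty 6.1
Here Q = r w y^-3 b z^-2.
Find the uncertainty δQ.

7.72e-10

Q is a product of powers, so relative uncertainties combine in quadrature:
  (1·δr/r)² = (1×0.0175)² = 0.000306;  (1·δw/w)² = (1×0.0303)² = 0.000918;  (-3·δy/y)² = (-3×0.0754)² = 0.0512;  (1·δb/b)² = (1×0.0187)² = 0.000349;  (-2·δz/z)² = (-2×0.0933)² = 0.0348
δQ/Q = √(0.0876) = 0.296
Q = 2.61e-09, so δQ = 0.296 × 2.61e-09 = 7.72e-10.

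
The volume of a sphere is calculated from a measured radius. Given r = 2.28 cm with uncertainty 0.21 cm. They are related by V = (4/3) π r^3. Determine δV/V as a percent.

Relative error in a monomial: (δV/V)² = Σ (nᵢ · δxᵢ/xᵢ)².
  (3·δr/r)² = (3×0.0921)² = 0.0764
δV/V = √(0.0764) = 0.276

27.6%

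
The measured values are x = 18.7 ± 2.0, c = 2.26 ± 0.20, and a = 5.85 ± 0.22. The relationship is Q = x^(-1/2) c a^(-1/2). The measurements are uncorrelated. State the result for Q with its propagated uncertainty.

Products/powers → add relative errors in quadrature, weighted by exponent:
  (−½·δx/x)² = (-0.5×0.107)² = 0.00286;  (1·δc/c)² = (1×0.0885)² = 0.00783;  (−½·δa/a)² = (-0.5×0.0376)² = 0.000354
δQ/Q = √(0.0110) = 0.105
Q = 0.216, so δQ = 0.105 × 0.216 = 0.0227.

0.216 ± 0.0227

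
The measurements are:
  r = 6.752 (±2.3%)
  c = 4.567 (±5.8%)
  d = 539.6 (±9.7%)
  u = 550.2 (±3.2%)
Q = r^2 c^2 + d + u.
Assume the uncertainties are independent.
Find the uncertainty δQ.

Let p = r^2·c^2 = 950.9. δp/p = √((2·δr/r)² + (2·δc/c)²) = √(0.00212 + 0.0135) = 0.125, so δp = 119.
Q = p + d + u: δQ = √(δp² + δd² + δu²) = √(14100 + 2740 + 310) = 131

131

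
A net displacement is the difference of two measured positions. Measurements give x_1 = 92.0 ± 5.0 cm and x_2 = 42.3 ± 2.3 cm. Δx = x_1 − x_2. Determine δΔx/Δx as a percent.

For a sum/difference, combine absolute errors in quadrature:
  (δx_1)² = 25.0;  (δx_2)² = 5.29
δΔx = √(30.3) = 5.50 cm
Δx = 49.7 cm, so δΔx/Δx = 5.50/49.7 = 0.111.

11.1%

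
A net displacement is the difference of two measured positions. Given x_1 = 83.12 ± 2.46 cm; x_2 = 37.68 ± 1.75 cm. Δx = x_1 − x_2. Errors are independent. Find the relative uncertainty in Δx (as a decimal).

0.0664

Sums and differences: (δΔx)² = Σ (cᵢ δxᵢ)².
  (δx_1)² = 6.05;  (δx_2)² = 3.06
δΔx = √(9.11) = 3.02 cm
Δx = 45.44 cm, so δΔx/Δx = 3.02/45.44 = 0.0664.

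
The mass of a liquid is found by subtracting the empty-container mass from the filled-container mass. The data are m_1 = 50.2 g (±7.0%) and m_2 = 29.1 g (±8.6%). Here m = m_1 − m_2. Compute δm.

4.31 g

Absolute uncertainties add in quadrature for a linear combination:
  (δm_1)² = 12.3;  (δm_2)² = 6.26
δm = √(18.6) = 4.31 g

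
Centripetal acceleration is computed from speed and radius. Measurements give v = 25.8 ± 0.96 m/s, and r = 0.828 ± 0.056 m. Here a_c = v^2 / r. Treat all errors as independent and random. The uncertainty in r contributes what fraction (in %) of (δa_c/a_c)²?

(δa_c/a_c)² = (2·δv/v)² + (-1·δr/r)²
  v term: (2×0.0372)² = 0.00554
  r term: (-1×0.0676)² = 0.00457
Total = 0.0101. Share from r = 0.00457/0.0101 = 0.452.

45.2%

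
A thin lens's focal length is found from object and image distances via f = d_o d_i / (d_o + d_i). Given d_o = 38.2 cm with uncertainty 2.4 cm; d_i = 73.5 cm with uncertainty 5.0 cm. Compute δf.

∂f/∂d_o = (d_i/(d_o+d_i))² = 0.433;  ∂f/∂d_i = (d_o/(d_o+d_i))² = 0.117
δf = √((∂f/∂d_o · δd_o)² + (∂f/∂d_i · δd_i)²) = √(1.08 + 0.342) = 1.19 cm

1.19 cm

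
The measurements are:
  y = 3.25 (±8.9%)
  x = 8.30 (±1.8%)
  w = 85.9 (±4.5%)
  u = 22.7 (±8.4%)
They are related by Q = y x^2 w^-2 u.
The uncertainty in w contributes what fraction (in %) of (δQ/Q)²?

33.2%

(δQ/Q)² = (1·δy/y)² + (2·δx/x)² + (-2·δw/w)² + (1·δu/u)²
  y term: (1×0.0890)² = 0.00792
  x term: (2×0.0180)² = 0.00130
  w term: (-2×0.0450)² = 0.00810
  u term: (1×0.0840)² = 0.00706
Total = 0.0244. Share from w = 0.00810/0.0244 = 0.332.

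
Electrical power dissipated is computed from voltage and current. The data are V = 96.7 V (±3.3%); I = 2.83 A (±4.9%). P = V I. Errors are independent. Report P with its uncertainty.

274 ± 16.2 W

Products/powers → add relative errors in quadrature, weighted by exponent:
  (1·δV/V)² = (1×0.0330)² = 0.00109;  (1·δI/I)² = (1×0.0490)² = 0.00240
δP/P = √(0.00349) = 0.0591
P = 274 W, so δP = 0.0591 × 274 = 16.2 W.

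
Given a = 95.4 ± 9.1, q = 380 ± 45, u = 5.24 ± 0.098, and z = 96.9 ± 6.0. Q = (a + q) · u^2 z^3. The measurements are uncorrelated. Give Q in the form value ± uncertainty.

Let w = a + q = 475. δw = √(δa² + δq²) = √(82.8 + 2020) = 45.9, so δw/w = 0.0966.
Q is then a monomial in w, u, z:
δQ/Q = √((δw/w)² + (2·δu/u)² + (3·δz/z)²) = √(0.00933 + 0.00140 + 0.0345) = 0.213
Q = 1.19e+10, so δQ = 0.213 × 1.19e+10 = 2.53e+09.

(1.19 ± 0.253) × 10^10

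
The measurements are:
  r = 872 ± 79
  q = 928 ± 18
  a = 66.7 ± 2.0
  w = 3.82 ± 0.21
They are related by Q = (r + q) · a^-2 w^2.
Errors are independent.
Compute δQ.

0.786

Let u = r + q = 1800. δu = √(δr² + δq²) = √(6240 + 324) = 81.0, so δu/u = 0.0450.
Q is then a monomial in u, a, w:
δQ/Q = √((δu/u)² + (-2·δa/a)² + (2·δw/w)²) = √(0.00203 + 0.00360 + 0.0121) = 0.133
Q = 5.90, so δQ = 0.133 × 5.90 = 0.786.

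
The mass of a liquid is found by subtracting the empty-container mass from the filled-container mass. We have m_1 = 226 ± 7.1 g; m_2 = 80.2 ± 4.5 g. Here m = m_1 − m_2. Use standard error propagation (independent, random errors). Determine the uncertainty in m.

Sums and differences: (δm)² = Σ (cᵢ δxᵢ)².
  (δm_1)² = 50.4;  (δm_2)² = 20.2
δm = √(70.7) = 8.41 g

8.41 g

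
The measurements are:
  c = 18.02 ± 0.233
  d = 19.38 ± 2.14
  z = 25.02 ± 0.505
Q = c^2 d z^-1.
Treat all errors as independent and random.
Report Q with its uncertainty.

251.5 ± 29.0

For a monomial Q ∝ c^2, d, z^-1, fractional errors add in quadrature:
  (2·δc/c)² = (2×0.0129)² = 0.000669;  (1·δd/d)² = (1×0.110)² = 0.0122;  (-1·δz/z)² = (-1×0.0202)² = 0.000407
δQ/Q = √(0.0133) = 0.115
Q = 251.5, so δQ = 0.115 × 251.5 = 29.0.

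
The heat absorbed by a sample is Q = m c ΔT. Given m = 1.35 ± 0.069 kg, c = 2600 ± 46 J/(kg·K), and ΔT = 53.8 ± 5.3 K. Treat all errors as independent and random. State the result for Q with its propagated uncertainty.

(1.89 ± 0.212) × 10^5 J

Relative error in a monomial: (δQ/Q)² = Σ (nᵢ · δxᵢ/xᵢ)².
  (1·δm/m)² = (1×0.0511)² = 0.00261;  (1·δc/c)² = (1×0.0177)² = 0.000313;  (1·δΔT/ΔT)² = (1×0.0985)² = 0.00970
δQ/Q = √(0.0126) = 0.112
Q = 1.89e+05 J, so δQ = 0.112 × 1.89e+05 = 21200 J.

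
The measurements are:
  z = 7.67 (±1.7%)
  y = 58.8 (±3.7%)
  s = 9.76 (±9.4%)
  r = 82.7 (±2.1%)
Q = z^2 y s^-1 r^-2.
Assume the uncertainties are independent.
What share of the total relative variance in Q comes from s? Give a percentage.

(δQ/Q)² = (2·δz/z)² + (1·δy/y)² + (-1·δs/s)² + (-2·δr/r)²
  z term: (2×0.0170)² = 0.00116
  y term: (1×0.0370)² = 0.00137
  s term: (-1×0.0940)² = 0.00884
  r term: (-2×0.0210)² = 0.00176
Total = 0.0131. Share from s = 0.00884/0.0131 = 0.673.

67.3%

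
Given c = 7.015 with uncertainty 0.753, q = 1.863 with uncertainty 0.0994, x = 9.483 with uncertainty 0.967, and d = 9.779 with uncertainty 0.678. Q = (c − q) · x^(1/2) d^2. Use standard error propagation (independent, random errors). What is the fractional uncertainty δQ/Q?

Let u = c − q = 5.152. δu = √(δc² + δq²) = √(0.567 + 0.00988) = 0.760, so δu/u = 0.147.
Q is then a monomial in u, x, d:
δQ/Q = √((δu/u)² + (½·δx/x)² + (2·δd/d)²) = √(0.0217 + 0.00260 + 0.0192) = 0.209

0.209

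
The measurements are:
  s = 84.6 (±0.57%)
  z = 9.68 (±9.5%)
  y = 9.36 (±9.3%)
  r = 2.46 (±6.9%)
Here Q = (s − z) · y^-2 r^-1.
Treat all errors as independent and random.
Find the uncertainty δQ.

0.0691

Let u = s − z = 74.9. δu = √(δs² + δz²) = √(0.233 + 0.846) = 1.04, so δu/u = 0.0139.
Q is then a monomial in u, y, r:
δQ/Q = √((δu/u)² + (-2·δy/y)² + (-1·δr/r)²) = √(0.000192 + 0.0346 + 0.00476) = 0.199
Q = 0.348, so δQ = 0.199 × 0.348 = 0.0691.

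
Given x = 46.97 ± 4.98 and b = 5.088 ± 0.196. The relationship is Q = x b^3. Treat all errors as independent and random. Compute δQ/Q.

0.157

Relative error in a monomial: (δQ/Q)² = Σ (nᵢ · δxᵢ/xᵢ)².
  (1·δx/x)² = (1×0.106)² = 0.0112;  (3·δb/b)² = (3×0.0385)² = 0.0134
δQ/Q = √(0.0246) = 0.157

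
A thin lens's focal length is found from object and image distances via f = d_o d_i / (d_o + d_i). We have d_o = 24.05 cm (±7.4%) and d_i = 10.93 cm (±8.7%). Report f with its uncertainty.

7.515 ± 0.482 cm

∂f/∂d_o = (d_i/(d_o+d_i))² = 0.0976;  ∂f/∂d_i = (d_o/(d_o+d_i))² = 0.473
δf = √((∂f/∂d_o · δd_o)² + (∂f/∂d_i · δd_i)²) = √(0.0302 + 0.202) = 0.482 cm
f = 7.515 cm.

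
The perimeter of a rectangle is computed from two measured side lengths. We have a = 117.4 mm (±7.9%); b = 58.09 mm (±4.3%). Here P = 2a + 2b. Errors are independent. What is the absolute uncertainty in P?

19.2 mm

Absolute uncertainties add in quadrature for a linear combination:
  (2·δa)² = 344;  (2·δb)² = 25.0
δP = √(369) = 19.2 mm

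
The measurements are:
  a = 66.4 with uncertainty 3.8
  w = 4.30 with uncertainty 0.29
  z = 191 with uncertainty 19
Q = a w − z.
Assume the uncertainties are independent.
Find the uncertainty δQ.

31.6

Let p = a·w = 286. δp/p = √((1·δa/a)² + (1·δw/w)²) = √(0.00328 + 0.00455) = 0.0885, so δp = 25.3.
Q = p − z: δQ = √(δp² + δz²) = √(638 + 361) = 31.6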